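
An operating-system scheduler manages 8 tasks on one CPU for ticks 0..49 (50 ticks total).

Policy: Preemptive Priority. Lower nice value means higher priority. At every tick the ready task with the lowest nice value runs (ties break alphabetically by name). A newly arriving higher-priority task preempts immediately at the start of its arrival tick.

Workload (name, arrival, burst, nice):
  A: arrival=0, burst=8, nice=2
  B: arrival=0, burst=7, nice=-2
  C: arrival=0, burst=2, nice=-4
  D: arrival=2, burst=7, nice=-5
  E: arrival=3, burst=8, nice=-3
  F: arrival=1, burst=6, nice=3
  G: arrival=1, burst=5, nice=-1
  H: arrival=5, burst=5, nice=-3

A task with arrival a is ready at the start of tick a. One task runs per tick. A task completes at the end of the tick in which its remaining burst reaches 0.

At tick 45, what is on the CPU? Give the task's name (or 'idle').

t=0: ready={A,B,C} → run C
t=1: ready={A,B,C,F,G} → run C
t=2: ready={A,B,D,F,G} → run D
t=3: ready={A,B,D,E,F,G} → run D
t=4: ready={A,B,D,E,F,G} → run D
t=5: ready={A,B,D,E,F,G,H} → run D
t=6: ready={A,B,D,E,F,G,H} → run D
t=7: ready={A,B,D,E,F,G,H} → run D
t=8: ready={A,B,D,E,F,G,H} → run D
t=9: ready={A,B,E,F,G,H} → run E
t=10: ready={A,B,E,F,G,H} → run E
t=11: ready={A,B,E,F,G,H} → run E
t=12: ready={A,B,E,F,G,H} → run E
t=13: ready={A,B,E,F,G,H} → run E
t=14: ready={A,B,E,F,G,H} → run E
t=15: ready={A,B,E,F,G,H} → run E
t=16: ready={A,B,E,F,G,H} → run E
t=17: ready={A,B,F,G,H} → run H
t=18: ready={A,B,F,G,H} → run H
t=19: ready={A,B,F,G,H} → run H
t=20: ready={A,B,F,G,H} → run H
t=21: ready={A,B,F,G,H} → run H
t=22: ready={A,B,F,G} → run B
t=23: ready={A,B,F,G} → run B
t=24: ready={A,B,F,G} → run B
t=25: ready={A,B,F,G} → run B
t=26: ready={A,B,F,G} → run B
t=27: ready={A,B,F,G} → run B
t=28: ready={A,B,F,G} → run B
t=29: ready={A,F,G} → run G
t=30: ready={A,F,G} → run G
t=31: ready={A,F,G} → run G
t=32: ready={A,F,G} → run G
t=33: ready={A,F,G} → run G
t=34: ready={A,F} → run A
t=35: ready={A,F} → run A
t=36: ready={A,F} → run A
t=37: ready={A,F} → run A
t=38: ready={A,F} → run A
t=39: ready={A,F} → run A
t=40: ready={A,F} → run A
t=41: ready={A,F} → run A
t=42: ready={F} → run F
t=43: ready={F} → run F
t=44: ready={F} → run F
t=45: ready={F} → run F
t=46: ready={F} → run F
t=47: ready={F} → run F
t=48: (idle)
t=49: (idle)

running at tick 45 = F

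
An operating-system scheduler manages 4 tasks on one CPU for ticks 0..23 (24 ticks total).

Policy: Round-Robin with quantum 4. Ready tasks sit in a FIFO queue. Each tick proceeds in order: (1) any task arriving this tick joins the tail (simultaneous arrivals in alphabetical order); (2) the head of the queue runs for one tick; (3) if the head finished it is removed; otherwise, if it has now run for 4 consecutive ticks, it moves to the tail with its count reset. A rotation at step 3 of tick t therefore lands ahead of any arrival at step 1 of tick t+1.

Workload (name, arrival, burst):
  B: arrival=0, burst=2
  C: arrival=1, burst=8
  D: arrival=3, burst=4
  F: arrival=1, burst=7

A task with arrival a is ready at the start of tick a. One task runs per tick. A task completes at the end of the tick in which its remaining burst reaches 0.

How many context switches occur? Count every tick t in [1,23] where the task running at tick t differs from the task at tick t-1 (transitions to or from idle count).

t=0: queue=[B] q_used=0 → run B
t=1: queue=[B,C,F] q_used=1 → run B
t=2: queue=[C,F] q_used=0 → run C
t=3: queue=[C,F,D] q_used=1 → run C
t=4: queue=[C,F,D] q_used=2 → run C
t=5: queue=[C,F,D] q_used=3 → run C
t=6: queue=[F,D,C] q_used=0 → run F
t=7: queue=[F,D,C] q_used=1 → run F
t=8: queue=[F,D,C] q_used=2 → run F
t=9: queue=[F,D,C] q_used=3 → run F
t=10: queue=[D,C,F] q_used=0 → run D
t=11: queue=[D,C,F] q_used=1 → run D
t=12: queue=[D,C,F] q_used=2 → run D
t=13: queue=[D,C,F] q_used=3 → run D
t=14: queue=[C,F] q_used=0 → run C
t=15: queue=[C,F] q_used=1 → run C
t=16: queue=[C,F] q_used=2 → run C
t=17: queue=[C,F] q_used=3 → run C
t=18: queue=[F] q_used=0 → run F
t=19: queue=[F] q_used=1 → run F
t=20: queue=[F] q_used=2 → run F
t=21: (idle)
t=22: (idle)
t=23: (idle)

context switches = 6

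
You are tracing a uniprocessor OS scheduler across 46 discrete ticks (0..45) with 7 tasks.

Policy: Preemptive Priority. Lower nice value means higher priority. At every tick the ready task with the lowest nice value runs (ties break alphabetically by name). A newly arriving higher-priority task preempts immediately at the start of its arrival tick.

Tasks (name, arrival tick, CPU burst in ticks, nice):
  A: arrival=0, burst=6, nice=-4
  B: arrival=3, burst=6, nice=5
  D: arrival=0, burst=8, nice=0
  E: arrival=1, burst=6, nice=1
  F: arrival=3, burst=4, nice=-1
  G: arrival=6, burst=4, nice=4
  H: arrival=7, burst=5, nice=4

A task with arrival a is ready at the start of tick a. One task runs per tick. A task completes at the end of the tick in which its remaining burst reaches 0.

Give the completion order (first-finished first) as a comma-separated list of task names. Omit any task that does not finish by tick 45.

t=0: ready={A,D} → run A
t=1: ready={A,D,E} → run A
t=2: ready={A,D,E} → run A
t=3: ready={A,B,D,E,F} → run A
t=4: ready={A,B,D,E,F} → run A
t=5: ready={A,B,D,E,F} → run A
t=6: ready={B,D,E,F,G} → run F
t=7: ready={B,D,E,F,G,H} → run F
t=8: ready={B,D,E,F,G,H} → run F
t=9: ready={B,D,E,F,G,H} → run F
t=10: ready={B,D,E,G,H} → run D
t=11: ready={B,D,E,G,H} → run D
t=12: ready={B,D,E,G,H} → run D
t=13: ready={B,D,E,G,H} → run D
t=14: ready={B,D,E,G,H} → run D
t=15: ready={B,D,E,G,H} → run D
t=16: ready={B,D,E,G,H} → run D
t=17: ready={B,D,E,G,H} → run D
t=18: ready={B,E,G,H} → run E
t=19: ready={B,E,G,H} → run E
t=20: ready={B,E,G,H} → run E
t=21: ready={B,E,G,H} → run E
t=22: ready={B,E,G,H} → run E
t=23: ready={B,E,G,H} → run E
t=24: ready={B,G,H} → run G
t=25: ready={B,G,H} → run G
t=26: ready={B,G,H} → run G
t=27: ready={B,G,H} → run G
t=28: ready={B,H} → run H
t=29: ready={B,H} → run H
t=30: ready={B,H} → run H
t=31: ready={B,H} → run H
t=32: ready={B,H} → run H
t=33: ready={B} → run B
t=34: ready={B} → run B
t=35: ready={B} → run B
t=36: ready={B} → run B
t=37: ready={B} → run B
t=38: ready={B} → run B
t=39: (idle)
t=40: (idle)
t=41: (idle)
t=42: (idle)
t=43: (idle)
t=44: (idle)
t=45: (idle)

completion order = A, F, D, E, G, H, B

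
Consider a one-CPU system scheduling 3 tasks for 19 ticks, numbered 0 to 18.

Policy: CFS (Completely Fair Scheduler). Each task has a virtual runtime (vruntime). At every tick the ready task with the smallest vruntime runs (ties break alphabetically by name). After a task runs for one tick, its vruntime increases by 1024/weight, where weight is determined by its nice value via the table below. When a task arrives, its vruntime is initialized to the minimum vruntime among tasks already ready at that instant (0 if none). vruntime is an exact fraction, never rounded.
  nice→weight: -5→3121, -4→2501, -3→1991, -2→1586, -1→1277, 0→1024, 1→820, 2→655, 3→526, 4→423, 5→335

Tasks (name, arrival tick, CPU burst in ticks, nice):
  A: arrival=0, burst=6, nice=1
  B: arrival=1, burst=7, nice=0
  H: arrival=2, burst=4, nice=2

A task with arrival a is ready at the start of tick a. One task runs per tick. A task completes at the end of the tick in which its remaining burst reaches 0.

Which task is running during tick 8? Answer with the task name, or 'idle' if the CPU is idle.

running at tick 8 = A

t=0: vr[A=0] → run A
t=1: vr[A=256/205 B=256/205] → run A
t=2: vr[A=512/205 B=256/205 H=256/205] → run B
t=3: vr[A=512/205 B=461/205 H=256/205] → run H
t=4: vr[A=512/205 B=461/205 H=15104/5371] → run B
t=5: vr[A=512/205 B=666/205 H=15104/5371] → run A
t=6: vr[A=768/205 B=666/205 H=15104/5371] → run H
t=7: vr[A=768/205 B=666/205 H=117504/26855] → run B
t=8: vr[A=768/205 B=871/205 H=117504/26855] → run A
t=9: vr[A=1024/205 B=871/205 H=117504/26855] → run B
t=10: vr[A=1024/205 B=1076/205 H=117504/26855] → run H
t=11: vr[A=1024/205 B=1076/205 H=159488/26855] → run A
t=12: vr[A=256/41 B=1076/205 H=159488/26855] → run B
t=13: vr[A=256/41 B=1281/205 H=159488/26855] → run H
t=14: vr[A=256/41 B=1281/205] → run A
t=15: vr[B=1281/205] → run B
t=16: vr[B=1486/205] → run B
t=17: (idle)
t=18: (idle)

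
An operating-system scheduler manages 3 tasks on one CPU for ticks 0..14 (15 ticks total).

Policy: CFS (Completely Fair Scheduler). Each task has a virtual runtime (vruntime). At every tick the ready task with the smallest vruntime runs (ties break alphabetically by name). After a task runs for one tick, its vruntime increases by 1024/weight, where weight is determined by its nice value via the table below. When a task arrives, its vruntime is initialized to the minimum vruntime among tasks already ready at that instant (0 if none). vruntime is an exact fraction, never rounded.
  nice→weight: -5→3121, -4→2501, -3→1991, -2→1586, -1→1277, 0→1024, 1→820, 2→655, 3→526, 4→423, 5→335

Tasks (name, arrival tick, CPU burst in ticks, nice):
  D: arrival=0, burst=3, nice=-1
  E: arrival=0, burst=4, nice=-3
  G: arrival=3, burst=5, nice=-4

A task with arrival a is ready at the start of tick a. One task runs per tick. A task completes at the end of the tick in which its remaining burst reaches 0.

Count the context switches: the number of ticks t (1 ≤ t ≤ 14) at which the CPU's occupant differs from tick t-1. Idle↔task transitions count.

context switches = 9

t=0: vr[D=0 E=0] → run D
t=1: vr[D=1024/1277 E=0] → run E
t=2: vr[D=1024/1277 E=1024/1991] → run E
t=3: vr[D=1024/1277 E=2048/1991 G=1024/1277] → run D
t=4: vr[D=2048/1277 E=2048/1991 G=1024/1277] → run G
t=5: vr[D=2048/1277 E=2048/1991 G=3868672/3193777] → run E
t=6: vr[D=2048/1277 E=3072/1991 G=3868672/3193777] → run G
t=7: vr[D=2048/1277 E=3072/1991 G=5176320/3193777] → run E
t=8: vr[D=2048/1277 G=5176320/3193777] → run D
t=9: vr[G=5176320/3193777] → run G
t=10: vr[G=6483968/3193777] → run G
t=11: vr[G=7791616/3193777] → run G
t=12: (idle)
t=13: (idle)
t=14: (idle)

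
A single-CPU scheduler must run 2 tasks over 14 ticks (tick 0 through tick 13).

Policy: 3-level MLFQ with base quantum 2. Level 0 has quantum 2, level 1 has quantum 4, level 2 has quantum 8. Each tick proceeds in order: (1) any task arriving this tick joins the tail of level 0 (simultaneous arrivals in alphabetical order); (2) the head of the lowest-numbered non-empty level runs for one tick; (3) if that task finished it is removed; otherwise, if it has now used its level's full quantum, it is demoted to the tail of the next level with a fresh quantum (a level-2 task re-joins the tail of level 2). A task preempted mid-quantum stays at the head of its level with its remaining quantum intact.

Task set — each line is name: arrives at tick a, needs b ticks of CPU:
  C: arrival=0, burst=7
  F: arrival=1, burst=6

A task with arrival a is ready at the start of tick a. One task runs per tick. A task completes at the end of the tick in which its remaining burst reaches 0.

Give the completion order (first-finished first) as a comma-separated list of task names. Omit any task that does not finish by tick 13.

completion order = F, C

t=0: L0/L1/L2 = C/-/- → run C
t=1: L0/L1/L2 = CF/-/- → run C
t=2: L0/L1/L2 = F/C/- → run F
t=3: L0/L1/L2 = F/C/- → run F
t=4: L0/L1/L2 = -/CF/- → run C
t=5: L0/L1/L2 = -/CF/- → run C
t=6: L0/L1/L2 = -/CF/- → run C
t=7: L0/L1/L2 = -/CF/- → run C
t=8: L0/L1/L2 = -/F/C → run F
t=9: L0/L1/L2 = -/F/C → run F
t=10: L0/L1/L2 = -/F/C → run F
t=11: L0/L1/L2 = -/F/C → run F
t=12: L0/L1/L2 = -/-/C → run C
t=13: (idle)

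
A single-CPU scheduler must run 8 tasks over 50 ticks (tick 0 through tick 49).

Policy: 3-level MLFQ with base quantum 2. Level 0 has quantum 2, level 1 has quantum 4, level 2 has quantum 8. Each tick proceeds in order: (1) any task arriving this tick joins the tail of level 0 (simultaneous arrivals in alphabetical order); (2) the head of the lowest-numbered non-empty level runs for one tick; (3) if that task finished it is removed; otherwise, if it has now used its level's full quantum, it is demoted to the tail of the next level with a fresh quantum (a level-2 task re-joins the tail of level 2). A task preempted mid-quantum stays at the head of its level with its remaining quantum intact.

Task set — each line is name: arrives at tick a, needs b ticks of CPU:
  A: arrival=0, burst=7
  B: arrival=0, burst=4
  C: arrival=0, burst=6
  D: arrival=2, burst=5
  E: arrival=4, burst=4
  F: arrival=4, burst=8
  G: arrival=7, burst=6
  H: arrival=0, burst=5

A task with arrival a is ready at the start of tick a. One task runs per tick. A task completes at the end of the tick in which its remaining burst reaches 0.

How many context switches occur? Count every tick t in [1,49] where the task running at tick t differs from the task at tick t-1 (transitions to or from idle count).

context switches = 18

t=0: L0/L1/L2 = ABCH/-/- → run A
t=1: L0/L1/L2 = ABCH/-/- → run A
t=2: L0/L1/L2 = BCHD/A/- → run B
t=3: L0/L1/L2 = BCHD/A/- → run B
t=4: L0/L1/L2 = CHDEF/AB/- → run C
t=5: L0/L1/L2 = CHDEF/AB/- → run C
t=6: L0/L1/L2 = HDEF/ABC/- → run H
t=7: L0/L1/L2 = HDEFG/ABC/- → run H
t=8: L0/L1/L2 = DEFG/ABCH/- → run D
t=9: L0/L1/L2 = DEFG/ABCH/- → run D
t=10: L0/L1/L2 = EFG/ABCHD/- → run E
t=11: L0/L1/L2 = EFG/ABCHD/- → run E
t=12: L0/L1/L2 = FG/ABCHDE/- → run F
t=13: L0/L1/L2 = FG/ABCHDE/- → run F
t=14: L0/L1/L2 = G/ABCHDEF/- → run G
t=15: L0/L1/L2 = G/ABCHDEF/- → run G
t=16: L0/L1/L2 = -/ABCHDEFG/- → run A
t=17: L0/L1/L2 = -/ABCHDEFG/- → run A
t=18: L0/L1/L2 = -/ABCHDEFG/- → run A
t=19: L0/L1/L2 = -/ABCHDEFG/- → run A
t=20: L0/L1/L2 = -/BCHDEFG/A → run B
t=21: L0/L1/L2 = -/BCHDEFG/A → run B
t=22: L0/L1/L2 = -/CHDEFG/A → run C
t=23: L0/L1/L2 = -/CHDEFG/A → run C
t=24: L0/L1/L2 = -/CHDEFG/A → run C
t=25: L0/L1/L2 = -/CHDEFG/A → run C
t=26: L0/L1/L2 = -/HDEFG/A → run H
t=27: L0/L1/L2 = -/HDEFG/A → run H
t=28: L0/L1/L2 = -/HDEFG/A → run H
t=29: L0/L1/L2 = -/DEFG/A → run D
t=30: L0/L1/L2 = -/DEFG/A → run D
t=31: L0/L1/L2 = -/DEFG/A → run D
t=32: L0/L1/L2 = -/EFG/A → run E
t=33: L0/L1/L2 = -/EFG/A → run E
t=34: L0/L1/L2 = -/FG/A → run F
t=35: L0/L1/L2 = -/FG/A → run F
t=36: L0/L1/L2 = -/FG/A → run F
t=37: L0/L1/L2 = -/FG/A → run F
t=38: L0/L1/L2 = -/G/AF → run G
t=39: L0/L1/L2 = -/G/AF → run G
t=40: L0/L1/L2 = -/G/AF → run G
t=41: L0/L1/L2 = -/G/AF → run G
t=42: L0/L1/L2 = -/-/AF → run A
t=43: L0/L1/L2 = -/-/F → run F
t=44: L0/L1/L2 = -/-/F → run F
t=45: (idle)
t=46: (idle)
t=47: (idle)
t=48: (idle)
t=49: (idle)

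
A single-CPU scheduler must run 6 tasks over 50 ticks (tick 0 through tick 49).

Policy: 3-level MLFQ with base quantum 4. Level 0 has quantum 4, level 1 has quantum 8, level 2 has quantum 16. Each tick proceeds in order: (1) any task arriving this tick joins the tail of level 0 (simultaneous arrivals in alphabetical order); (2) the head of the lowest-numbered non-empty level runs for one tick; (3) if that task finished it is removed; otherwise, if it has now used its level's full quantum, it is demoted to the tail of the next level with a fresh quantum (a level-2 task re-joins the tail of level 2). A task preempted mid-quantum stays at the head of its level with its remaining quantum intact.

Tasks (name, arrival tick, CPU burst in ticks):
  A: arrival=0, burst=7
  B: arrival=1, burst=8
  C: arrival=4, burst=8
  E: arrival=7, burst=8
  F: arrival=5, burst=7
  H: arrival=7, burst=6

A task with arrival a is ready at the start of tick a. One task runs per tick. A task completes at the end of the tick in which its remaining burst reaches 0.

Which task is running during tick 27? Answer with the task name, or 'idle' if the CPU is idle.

running at tick 27 = B

t=0: L0/L1/L2 = A/-/- → run A
t=1: L0/L1/L2 = AB/-/- → run A
t=2: L0/L1/L2 = AB/-/- → run A
t=3: L0/L1/L2 = AB/-/- → run A
t=4: L0/L1/L2 = BC/A/- → run B
t=5: L0/L1/L2 = BCF/A/- → run B
t=6: L0/L1/L2 = BCF/A/- → run B
t=7: L0/L1/L2 = BCFEH/A/- → run B
t=8: L0/L1/L2 = CFEH/AB/- → run C
t=9: L0/L1/L2 = CFEH/AB/- → run C
t=10: L0/L1/L2 = CFEH/AB/- → run C
t=11: L0/L1/L2 = CFEH/AB/- → run C
t=12: L0/L1/L2 = FEH/ABC/- → run F
t=13: L0/L1/L2 = FEH/ABC/- → run F
t=14: L0/L1/L2 = FEH/ABC/- → run F
t=15: L0/L1/L2 = FEH/ABC/- → run F
t=16: L0/L1/L2 = EH/ABCF/- → run E
t=17: L0/L1/L2 = EH/ABCF/- → run E
t=18: L0/L1/L2 = EH/ABCF/- → run E
t=19: L0/L1/L2 = EH/ABCF/- → run E
t=20: L0/L1/L2 = H/ABCFE/- → run H
t=21: L0/L1/L2 = H/ABCFE/- → run H
t=22: L0/L1/L2 = H/ABCFE/- → run H
t=23: L0/L1/L2 = H/ABCFE/- → run H
t=24: L0/L1/L2 = -/ABCFEH/- → run A
t=25: L0/L1/L2 = -/ABCFEH/- → run A
t=26: L0/L1/L2 = -/ABCFEH/- → run A
t=27: L0/L1/L2 = -/BCFEH/- → run B
t=28: L0/L1/L2 = -/BCFEH/- → run B
t=29: L0/L1/L2 = -/BCFEH/- → run B
t=30: L0/L1/L2 = -/BCFEH/- → run B
t=31: L0/L1/L2 = -/CFEH/- → run C
t=32: L0/L1/L2 = -/CFEH/- → run C
t=33: L0/L1/L2 = -/CFEH/- → run C
t=34: L0/L1/L2 = -/CFEH/- → run C
t=35: L0/L1/L2 = -/FEH/- → run F
t=36: L0/L1/L2 = -/FEH/- → run F
t=37: L0/L1/L2 = -/FEH/- → run F
t=38: L0/L1/L2 = -/EH/- → run E
t=39: L0/L1/L2 = -/EH/- → run E
t=40: L0/L1/L2 = -/EH/- → run E
t=41: L0/L1/L2 = -/EH/- → run E
t=42: L0/L1/L2 = -/H/- → run H
t=43: L0/L1/L2 = -/H/- → run H
t=44: (idle)
t=45: (idle)
t=46: (idle)
t=47: (idle)
t=48: (idle)
t=49: (idle)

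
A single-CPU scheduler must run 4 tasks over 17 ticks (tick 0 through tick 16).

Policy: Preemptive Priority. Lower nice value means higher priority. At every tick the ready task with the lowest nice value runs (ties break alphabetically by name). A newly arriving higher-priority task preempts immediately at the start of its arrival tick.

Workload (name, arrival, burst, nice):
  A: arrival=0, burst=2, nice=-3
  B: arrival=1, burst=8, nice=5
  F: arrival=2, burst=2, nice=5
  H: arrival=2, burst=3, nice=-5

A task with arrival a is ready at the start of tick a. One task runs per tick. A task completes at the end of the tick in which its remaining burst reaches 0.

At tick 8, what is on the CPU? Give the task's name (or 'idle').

t=0: ready={A} → run A
t=1: ready={A,B} → run A
t=2: ready={B,F,H} → run H
t=3: ready={B,F,H} → run H
t=4: ready={B,F,H} → run H
t=5: ready={B,F} → run B
t=6: ready={B,F} → run B
t=7: ready={B,F} → run B
t=8: ready={B,F} → run B
t=9: ready={B,F} → run B
t=10: ready={B,F} → run B
t=11: ready={B,F} → run B
t=12: ready={B,F} → run B
t=13: ready={F} → run F
t=14: ready={F} → run F
t=15: (idle)
t=16: (idle)

running at tick 8 = B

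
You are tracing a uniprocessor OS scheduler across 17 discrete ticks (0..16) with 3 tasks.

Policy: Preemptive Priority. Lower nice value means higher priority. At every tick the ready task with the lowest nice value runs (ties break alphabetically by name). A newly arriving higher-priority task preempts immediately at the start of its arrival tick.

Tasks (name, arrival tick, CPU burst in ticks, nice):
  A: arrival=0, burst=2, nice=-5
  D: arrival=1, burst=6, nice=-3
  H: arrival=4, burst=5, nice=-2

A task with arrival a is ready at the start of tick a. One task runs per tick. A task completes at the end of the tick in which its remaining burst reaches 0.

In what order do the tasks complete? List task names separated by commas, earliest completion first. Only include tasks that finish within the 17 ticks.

t=0: ready={A} → run A
t=1: ready={A,D} → run A
t=2: ready={D} → run D
t=3: ready={D} → run D
t=4: ready={D,H} → run D
t=5: ready={D,H} → run D
t=6: ready={D,H} → run D
t=7: ready={D,H} → run D
t=8: ready={H} → run H
t=9: ready={H} → run H
t=10: ready={H} → run H
t=11: ready={H} → run H
t=12: ready={H} → run H
t=13: (idle)
t=14: (idle)
t=15: (idle)
t=16: (idle)

completion order = A, D, H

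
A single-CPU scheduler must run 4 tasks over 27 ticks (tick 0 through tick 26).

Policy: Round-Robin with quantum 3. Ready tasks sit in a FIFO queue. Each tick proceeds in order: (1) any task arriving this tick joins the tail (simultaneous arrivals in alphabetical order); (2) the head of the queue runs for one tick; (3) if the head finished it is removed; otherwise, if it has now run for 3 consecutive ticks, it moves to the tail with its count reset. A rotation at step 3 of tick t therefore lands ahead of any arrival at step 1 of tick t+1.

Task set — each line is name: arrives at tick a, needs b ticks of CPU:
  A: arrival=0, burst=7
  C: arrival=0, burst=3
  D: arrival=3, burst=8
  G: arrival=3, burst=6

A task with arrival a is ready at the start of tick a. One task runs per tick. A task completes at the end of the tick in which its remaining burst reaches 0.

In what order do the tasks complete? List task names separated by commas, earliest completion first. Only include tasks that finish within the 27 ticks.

completion order = C, A, G, D

t=0: queue=[A,C] q_used=0 → run A
t=1: queue=[A,C] q_used=1 → run A
t=2: queue=[A,C] q_used=2 → run A
t=3: queue=[C,A,D,G] q_used=0 → run C
t=4: queue=[C,A,D,G] q_used=1 → run C
t=5: queue=[C,A,D,G] q_used=2 → run C
t=6: queue=[A,D,G] q_used=0 → run A
t=7: queue=[A,D,G] q_used=1 → run A
t=8: queue=[A,D,G] q_used=2 → run A
t=9: queue=[D,G,A] q_used=0 → run D
t=10: queue=[D,G,A] q_used=1 → run D
t=11: queue=[D,G,A] q_used=2 → run D
t=12: queue=[G,A,D] q_used=0 → run G
t=13: queue=[G,A,D] q_used=1 → run G
t=14: queue=[G,A,D] q_used=2 → run G
t=15: queue=[A,D,G] q_used=0 → run A
t=16: queue=[D,G] q_used=0 → run D
t=17: queue=[D,G] q_used=1 → run D
t=18: queue=[D,G] q_used=2 → run D
t=19: queue=[G,D] q_used=0 → run G
t=20: queue=[G,D] q_used=1 → run G
t=21: queue=[G,D] q_used=2 → run G
t=22: queue=[D] q_used=0 → run D
t=23: queue=[D] q_used=1 → run D
t=24: (idle)
t=25: (idle)
t=26: (idle)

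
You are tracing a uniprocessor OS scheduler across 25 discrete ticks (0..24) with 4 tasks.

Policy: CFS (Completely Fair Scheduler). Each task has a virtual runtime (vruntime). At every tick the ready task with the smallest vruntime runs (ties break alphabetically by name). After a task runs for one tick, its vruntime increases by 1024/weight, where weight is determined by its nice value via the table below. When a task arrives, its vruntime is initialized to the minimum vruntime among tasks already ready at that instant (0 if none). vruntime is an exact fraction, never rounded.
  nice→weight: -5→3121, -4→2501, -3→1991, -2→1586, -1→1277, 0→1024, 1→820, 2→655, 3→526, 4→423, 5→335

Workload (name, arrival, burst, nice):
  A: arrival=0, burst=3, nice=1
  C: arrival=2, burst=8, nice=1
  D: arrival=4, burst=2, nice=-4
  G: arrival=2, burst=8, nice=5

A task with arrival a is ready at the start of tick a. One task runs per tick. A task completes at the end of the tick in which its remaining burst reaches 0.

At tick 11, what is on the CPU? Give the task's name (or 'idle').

running at tick 11 = C

t=0: vr[A=0] → run A
t=1: vr[A=256/205] → run A
t=2: vr[A=512/205 C=512/205 G=512/205] → run A
t=3: vr[C=512/205 G=512/205] → run C
t=4: vr[C=768/205 D=512/205 G=512/205] → run D
t=5: vr[C=768/205 D=36352/12505 G=512/205] → run G
t=6: vr[C=768/205 D=36352/12505 G=76288/13735] → run D
t=7: vr[C=768/205 G=76288/13735] → run C
t=8: vr[C=1024/205 G=76288/13735] → run C
t=9: vr[C=256/41 G=76288/13735] → run G
t=10: vr[C=256/41 G=118272/13735] → run C
t=11: vr[C=1536/205 G=118272/13735] → run C
t=12: vr[C=1792/205 G=118272/13735] → run G
t=13: vr[C=1792/205 G=160256/13735] → run C
t=14: vr[C=2048/205 G=160256/13735] → run C
t=15: vr[C=2304/205 G=160256/13735] → run C
t=16: vr[G=160256/13735] → run G
t=17: vr[G=40448/2747] → run G
t=18: vr[G=244224/13735] → run G
t=19: vr[G=286208/13735] → run G
t=20: vr[G=328192/13735] → run G
t=21: (idle)
t=22: (idle)
t=23: (idle)
t=24: (idle)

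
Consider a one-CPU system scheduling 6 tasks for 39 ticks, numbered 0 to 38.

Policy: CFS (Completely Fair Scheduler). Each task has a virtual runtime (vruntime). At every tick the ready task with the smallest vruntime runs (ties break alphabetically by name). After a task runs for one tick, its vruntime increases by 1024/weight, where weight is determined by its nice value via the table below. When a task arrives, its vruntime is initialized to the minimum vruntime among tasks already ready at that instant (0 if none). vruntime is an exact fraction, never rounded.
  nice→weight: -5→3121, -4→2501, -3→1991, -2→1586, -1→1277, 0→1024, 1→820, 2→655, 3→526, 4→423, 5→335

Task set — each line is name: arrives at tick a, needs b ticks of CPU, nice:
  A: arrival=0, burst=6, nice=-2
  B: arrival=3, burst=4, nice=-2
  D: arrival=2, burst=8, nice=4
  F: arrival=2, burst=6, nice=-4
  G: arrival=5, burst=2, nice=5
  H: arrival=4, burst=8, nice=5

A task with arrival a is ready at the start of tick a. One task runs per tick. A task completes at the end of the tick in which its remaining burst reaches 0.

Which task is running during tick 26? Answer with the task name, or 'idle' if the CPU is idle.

t=0: vr[A=0] → run A
t=1: vr[A=512/793] → run A
t=2: vr[A=1024/793 D=1024/793 F=1024/793] → run A
t=3: vr[A=1536/793 B=1024/793 D=1024/793 F=1024/793] → run B
t=4: vr[A=1536/793 B=1536/793 D=1024/793 F=1024/793 H=1024/793] → run D
t=5: vr[A=1536/793 B=1536/793 D=1245184/335439 F=1024/793 G=1024/793 H=1024/793] → run F
t=6: vr[A=1536/793 B=1536/793 D=1245184/335439 F=55296/32513 G=1024/793 H=1024/793] → run G
t=7: vr[A=1536/793 B=1536/793 D=1245184/335439 F=55296/32513 G=1155072/265655 H=1024/793] → run H
t=8: vr[A=1536/793 B=1536/793 D=1245184/335439 F=55296/32513 G=1155072/265655 H=1155072/265655] → run F
t=9: vr[A=1536/793 B=1536/793 D=1245184/335439 F=68608/32513 G=1155072/265655 H=1155072/265655] → run A
t=10: vr[A=2048/793 B=1536/793 D=1245184/335439 F=68608/32513 G=1155072/265655 H=1155072/265655] → run B
t=11: vr[A=2048/793 B=2048/793 D=1245184/335439 F=68608/32513 G=1155072/265655 H=1155072/265655] → run F
t=12: vr[A=2048/793 B=2048/793 D=1245184/335439 F=81920/32513 G=1155072/265655 H=1155072/265655] → run F
t=13: vr[A=2048/793 B=2048/793 D=1245184/335439 F=95232/32513 G=1155072/265655 H=1155072/265655] → run A
t=14: vr[A=2560/793 B=2048/793 D=1245184/335439 F=95232/32513 G=1155072/265655 H=1155072/265655] → run B
t=15: vr[A=2560/793 B=2560/793 D=1245184/335439 F=95232/32513 G=1155072/265655 H=1155072/265655] → run F
t=16: vr[A=2560/793 B=2560/793 D=1245184/335439 F=108544/32513 G=1155072/265655 H=1155072/265655] → run A
t=17: vr[B=2560/793 D=1245184/335439 F=108544/32513 G=1155072/265655 H=1155072/265655] → run B
t=18: vr[D=1245184/335439 F=108544/32513 G=1155072/265655 H=1155072/265655] → run F
t=19: vr[D=1245184/335439 G=1155072/265655 H=1155072/265655] → run D
t=20: vr[D=2057216/335439 G=1155072/265655 H=1155072/265655] → run G
t=21: vr[D=2057216/335439 H=1155072/265655] → run H
t=22: vr[D=2057216/335439 H=1967104/265655] → run D
t=23: vr[D=956416/111813 H=1967104/265655] → run H
t=24: vr[D=956416/111813 H=2779136/265655] → run D
t=25: vr[D=3681280/335439 H=2779136/265655] → run H
t=26: vr[D=3681280/335439 H=3591168/265655] → run D
t=27: vr[D=4493312/335439 H=3591168/265655] → run D
t=28: vr[D=1768448/111813 H=3591168/265655] → run H
t=29: vr[D=1768448/111813 H=880640/53131] → run D
t=30: vr[D=6117376/335439 H=880640/53131] → run H
t=31: vr[D=6117376/335439 H=5215232/265655] → run D
t=32: vr[H=5215232/265655] → run H
t=33: vr[H=6027264/265655] → run H
t=34: (idle)
t=35: (idle)
t=36: (idle)
t=37: (idle)
t=38: (idle)

running at tick 26 = D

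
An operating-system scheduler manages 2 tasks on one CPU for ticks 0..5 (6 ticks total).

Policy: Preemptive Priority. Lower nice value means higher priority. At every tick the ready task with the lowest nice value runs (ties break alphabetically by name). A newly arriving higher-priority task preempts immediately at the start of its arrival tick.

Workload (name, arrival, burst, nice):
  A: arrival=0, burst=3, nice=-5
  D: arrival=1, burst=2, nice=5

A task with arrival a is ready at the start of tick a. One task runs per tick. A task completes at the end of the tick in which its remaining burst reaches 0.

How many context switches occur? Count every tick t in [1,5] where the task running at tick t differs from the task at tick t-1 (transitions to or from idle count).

context switches = 2

t=0: ready={A} → run A
t=1: ready={A,D} → run A
t=2: ready={A,D} → run A
t=3: ready={D} → run D
t=4: ready={D} → run D
t=5: (idle)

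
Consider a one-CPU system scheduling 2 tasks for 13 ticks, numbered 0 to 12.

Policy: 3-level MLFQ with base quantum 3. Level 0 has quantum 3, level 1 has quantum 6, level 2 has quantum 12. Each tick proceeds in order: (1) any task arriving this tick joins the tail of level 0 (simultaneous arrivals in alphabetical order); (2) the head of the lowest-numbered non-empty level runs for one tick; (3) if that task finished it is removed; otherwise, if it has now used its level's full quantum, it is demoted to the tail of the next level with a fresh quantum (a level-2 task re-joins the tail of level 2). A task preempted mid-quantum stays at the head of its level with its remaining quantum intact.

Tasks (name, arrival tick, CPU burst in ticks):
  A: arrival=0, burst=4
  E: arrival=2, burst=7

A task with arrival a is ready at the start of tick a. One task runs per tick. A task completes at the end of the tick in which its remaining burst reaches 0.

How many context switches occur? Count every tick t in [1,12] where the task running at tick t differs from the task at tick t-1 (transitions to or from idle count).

context switches = 4

t=0: L0/L1/L2 = A/-/- → run A
t=1: L0/L1/L2 = A/-/- → run A
t=2: L0/L1/L2 = AE/-/- → run A
t=3: L0/L1/L2 = E/A/- → run E
t=4: L0/L1/L2 = E/A/- → run E
t=5: L0/L1/L2 = E/A/- → run E
t=6: L0/L1/L2 = -/AE/- → run A
t=7: L0/L1/L2 = -/E/- → run E
t=8: L0/L1/L2 = -/E/- → run E
t=9: L0/L1/L2 = -/E/- → run E
t=10: L0/L1/L2 = -/E/- → run E
t=11: (idle)
t=12: (idle)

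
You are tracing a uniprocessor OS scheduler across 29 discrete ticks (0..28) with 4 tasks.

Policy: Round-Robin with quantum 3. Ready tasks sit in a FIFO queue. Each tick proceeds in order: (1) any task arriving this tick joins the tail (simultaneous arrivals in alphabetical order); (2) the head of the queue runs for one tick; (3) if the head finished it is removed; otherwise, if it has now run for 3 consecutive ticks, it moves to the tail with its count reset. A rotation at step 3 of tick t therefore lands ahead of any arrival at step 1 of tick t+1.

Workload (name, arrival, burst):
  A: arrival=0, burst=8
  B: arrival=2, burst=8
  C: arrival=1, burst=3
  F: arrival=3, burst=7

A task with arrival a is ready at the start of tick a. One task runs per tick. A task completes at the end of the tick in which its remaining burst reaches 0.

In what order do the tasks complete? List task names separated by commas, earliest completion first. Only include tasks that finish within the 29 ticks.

completion order = C, A, B, F

t=0: queue=[A] q_used=0 → run A
t=1: queue=[A,C] q_used=1 → run A
t=2: queue=[A,C,B] q_used=2 → run A
t=3: queue=[C,B,A,F] q_used=0 → run C
t=4: queue=[C,B,A,F] q_used=1 → run C
t=5: queue=[C,B,A,F] q_used=2 → run C
t=6: queue=[B,A,F] q_used=0 → run B
t=7: queue=[B,A,F] q_used=1 → run B
t=8: queue=[B,A,F] q_used=2 → run B
t=9: queue=[A,F,B] q_used=0 → run A
t=10: queue=[A,F,B] q_used=1 → run A
t=11: queue=[A,F,B] q_used=2 → run A
t=12: queue=[F,B,A] q_used=0 → run F
t=13: queue=[F,B,A] q_used=1 → run F
t=14: queue=[F,B,A] q_used=2 → run F
t=15: queue=[B,A,F] q_used=0 → run B
t=16: queue=[B,A,F] q_used=1 → run B
t=17: queue=[B,A,F] q_used=2 → run B
t=18: queue=[A,F,B] q_used=0 → run A
t=19: queue=[A,F,B] q_used=1 → run A
t=20: queue=[F,B] q_used=0 → run F
t=21: queue=[F,B] q_used=1 → run F
t=22: queue=[F,B] q_used=2 → run F
t=23: queue=[B,F] q_used=0 → run B
t=24: queue=[B,F] q_used=1 → run B
t=25: queue=[F] q_used=0 → run F
t=26: (idle)
t=27: (idle)
t=28: (idle)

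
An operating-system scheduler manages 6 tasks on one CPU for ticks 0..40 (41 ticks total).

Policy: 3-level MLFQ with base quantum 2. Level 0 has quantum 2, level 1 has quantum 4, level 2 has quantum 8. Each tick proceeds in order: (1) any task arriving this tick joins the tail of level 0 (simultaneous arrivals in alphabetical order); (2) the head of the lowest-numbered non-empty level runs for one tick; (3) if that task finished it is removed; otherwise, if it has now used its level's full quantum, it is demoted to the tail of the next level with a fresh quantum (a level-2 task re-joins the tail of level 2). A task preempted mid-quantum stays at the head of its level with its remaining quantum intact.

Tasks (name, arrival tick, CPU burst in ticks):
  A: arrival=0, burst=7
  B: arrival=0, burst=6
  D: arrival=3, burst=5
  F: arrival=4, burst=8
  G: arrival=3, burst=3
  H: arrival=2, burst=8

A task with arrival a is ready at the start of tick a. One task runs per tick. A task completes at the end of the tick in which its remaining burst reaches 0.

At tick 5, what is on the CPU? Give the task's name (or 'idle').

running at tick 5 = H

t=0: L0/L1/L2 = AB/-/- → run A
t=1: L0/L1/L2 = AB/-/- → run A
t=2: L0/L1/L2 = BH/A/- → run B
t=3: L0/L1/L2 = BHDG/A/- → run B
t=4: L0/L1/L2 = HDGF/AB/- → run H
t=5: L0/L1/L2 = HDGF/AB/- → run H
t=6: L0/L1/L2 = DGF/ABH/- → run D
t=7: L0/L1/L2 = DGF/ABH/- → run D
t=8: L0/L1/L2 = GF/ABHD/- → run G
t=9: L0/L1/L2 = GF/ABHD/- → run G
t=10: L0/L1/L2 = F/ABHDG/- → run F
t=11: L0/L1/L2 = F/ABHDG/- → run F
t=12: L0/L1/L2 = -/ABHDGF/- → run A
t=13: L0/L1/L2 = -/ABHDGF/- → run A
t=14: L0/L1/L2 = -/ABHDGF/- → run A
t=15: L0/L1/L2 = -/ABHDGF/- → run A
t=16: L0/L1/L2 = -/BHDGF/A → run B
t=17: L0/L1/L2 = -/BHDGF/A → run B
t=18: L0/L1/L2 = -/BHDGF/A → run B
t=19: L0/L1/L2 = -/BHDGF/A → run B
t=20: L0/L1/L2 = -/HDGF/A → run H
t=21: L0/L1/L2 = -/HDGF/A → run H
t=22: L0/L1/L2 = -/HDGF/A → run H
t=23: L0/L1/L2 = -/HDGF/A → run H
t=24: L0/L1/L2 = -/DGF/AH → run D
t=25: L0/L1/L2 = -/DGF/AH → run D
t=26: L0/L1/L2 = -/DGF/AH → run D
t=27: L0/L1/L2 = -/GF/AH → run G
t=28: L0/L1/L2 = -/F/AH → run F
t=29: L0/L1/L2 = -/F/AH → run F
t=30: L0/L1/L2 = -/F/AH → run F
t=31: L0/L1/L2 = -/F/AH → run F
t=32: L0/L1/L2 = -/-/AHF → run A
t=33: L0/L1/L2 = -/-/HF → run H
t=34: L0/L1/L2 = -/-/HF → run H
t=35: L0/L1/L2 = -/-/F → run F
t=36: L0/L1/L2 = -/-/F → run F
t=37: (idle)
t=38: (idle)
t=39: (idle)
t=40: (idle)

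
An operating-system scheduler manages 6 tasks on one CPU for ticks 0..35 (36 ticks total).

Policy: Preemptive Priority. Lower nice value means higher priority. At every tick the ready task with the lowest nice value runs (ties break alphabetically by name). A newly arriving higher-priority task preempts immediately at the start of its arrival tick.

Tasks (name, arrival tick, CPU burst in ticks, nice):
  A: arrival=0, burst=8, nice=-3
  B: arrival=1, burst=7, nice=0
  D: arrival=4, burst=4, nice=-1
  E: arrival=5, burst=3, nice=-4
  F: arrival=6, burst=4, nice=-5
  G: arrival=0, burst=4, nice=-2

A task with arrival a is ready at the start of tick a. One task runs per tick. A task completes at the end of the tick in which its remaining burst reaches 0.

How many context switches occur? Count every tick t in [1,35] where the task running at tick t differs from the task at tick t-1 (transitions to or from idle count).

t=0: ready={A,G} → run A
t=1: ready={A,B,G} → run A
t=2: ready={A,B,G} → run A
t=3: ready={A,B,G} → run A
t=4: ready={A,B,D,G} → run A
t=5: ready={A,B,D,E,G} → run E
t=6: ready={A,B,D,E,F,G} → run F
t=7: ready={A,B,D,E,F,G} → run F
t=8: ready={A,B,D,E,F,G} → run F
t=9: ready={A,B,D,E,F,G} → run F
t=10: ready={A,B,D,E,G} → run E
t=11: ready={A,B,D,E,G} → run E
t=12: ready={A,B,D,G} → run A
t=13: ready={A,B,D,G} → run A
t=14: ready={A,B,D,G} → run A
t=15: ready={B,D,G} → run G
t=16: ready={B,D,G} → run G
t=17: ready={B,D,G} → run G
t=18: ready={B,D,G} → run G
t=19: ready={B,D} → run D
t=20: ready={B,D} → run D
t=21: ready={B,D} → run D
t=22: ready={B,D} → run D
t=23: ready={B} → run B
t=24: ready={B} → run B
t=25: ready={B} → run B
t=26: ready={B} → run B
t=27: ready={B} → run B
t=28: ready={B} → run B
t=29: ready={B} → run B
t=30: (idle)
t=31: (idle)
t=32: (idle)
t=33: (idle)
t=34: (idle)
t=35: (idle)

context switches = 8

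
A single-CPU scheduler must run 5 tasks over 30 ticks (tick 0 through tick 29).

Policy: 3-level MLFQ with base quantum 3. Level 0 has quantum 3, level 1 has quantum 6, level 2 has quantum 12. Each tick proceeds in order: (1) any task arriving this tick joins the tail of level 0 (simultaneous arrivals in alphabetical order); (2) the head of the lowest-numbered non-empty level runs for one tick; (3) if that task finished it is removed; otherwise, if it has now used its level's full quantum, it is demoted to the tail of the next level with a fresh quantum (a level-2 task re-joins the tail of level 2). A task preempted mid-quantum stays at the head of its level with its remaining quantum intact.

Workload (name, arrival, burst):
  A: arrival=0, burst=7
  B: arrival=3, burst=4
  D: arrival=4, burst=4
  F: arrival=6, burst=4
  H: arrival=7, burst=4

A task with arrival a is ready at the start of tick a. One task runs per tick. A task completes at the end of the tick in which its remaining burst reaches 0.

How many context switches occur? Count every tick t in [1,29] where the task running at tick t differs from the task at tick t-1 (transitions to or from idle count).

context switches = 10

t=0: L0/L1/L2 = A/-/- → run A
t=1: L0/L1/L2 = A/-/- → run A
t=2: L0/L1/L2 = A/-/- → run A
t=3: L0/L1/L2 = B/A/- → run B
t=4: L0/L1/L2 = BD/A/- → run B
t=5: L0/L1/L2 = BD/A/- → run B
t=6: L0/L1/L2 = DF/AB/- → run D
t=7: L0/L1/L2 = DFH/AB/- → run D
t=8: L0/L1/L2 = DFH/AB/- → run D
t=9: L0/L1/L2 = FH/ABD/- → run F
t=10: L0/L1/L2 = FH/ABD/- → run F
t=11: L0/L1/L2 = FH/ABD/- → run F
t=12: L0/L1/L2 = H/ABDF/- → run H
t=13: L0/L1/L2 = H/ABDF/- → run H
t=14: L0/L1/L2 = H/ABDF/- → run H
t=15: L0/L1/L2 = -/ABDFH/- → run A
t=16: L0/L1/L2 = -/ABDFH/- → run A
t=17: L0/L1/L2 = -/ABDFH/- → run A
t=18: L0/L1/L2 = -/ABDFH/- → run A
t=19: L0/L1/L2 = -/BDFH/- → run B
t=20: L0/L1/L2 = -/DFH/- → run D
t=21: L0/L1/L2 = -/FH/- → run F
t=22: L0/L1/L2 = -/H/- → run H
t=23: (idle)
t=24: (idle)
t=25: (idle)
t=26: (idle)
t=27: (idle)
t=28: (idle)
t=29: (idle)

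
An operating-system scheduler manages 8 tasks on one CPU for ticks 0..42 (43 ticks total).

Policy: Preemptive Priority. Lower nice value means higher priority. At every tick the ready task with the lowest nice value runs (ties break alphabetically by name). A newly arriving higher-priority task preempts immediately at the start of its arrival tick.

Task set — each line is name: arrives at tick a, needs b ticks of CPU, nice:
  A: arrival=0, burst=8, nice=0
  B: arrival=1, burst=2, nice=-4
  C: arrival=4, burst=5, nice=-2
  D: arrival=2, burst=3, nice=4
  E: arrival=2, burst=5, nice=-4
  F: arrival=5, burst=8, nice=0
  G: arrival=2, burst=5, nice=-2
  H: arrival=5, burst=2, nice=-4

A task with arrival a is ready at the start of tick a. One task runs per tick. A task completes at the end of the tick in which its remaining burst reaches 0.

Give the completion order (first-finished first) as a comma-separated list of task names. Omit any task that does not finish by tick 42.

t=0: ready={A} → run A
t=1: ready={A,B} → run B
t=2: ready={A,B,D,E,G} → run B
t=3: ready={A,D,E,G} → run E
t=4: ready={A,C,D,E,G} → run E
t=5: ready={A,C,D,E,F,G,H} → run E
t=6: ready={A,C,D,E,F,G,H} → run E
t=7: ready={A,C,D,E,F,G,H} → run E
t=8: ready={A,C,D,F,G,H} → run H
t=9: ready={A,C,D,F,G,H} → run H
t=10: ready={A,C,D,F,G} → run C
t=11: ready={A,C,D,F,G} → run C
t=12: ready={A,C,D,F,G} → run C
t=13: ready={A,C,D,F,G} → run C
t=14: ready={A,C,D,F,G} → run C
t=15: ready={A,D,F,G} → run G
t=16: ready={A,D,F,G} → run G
t=17: ready={A,D,F,G} → run G
t=18: ready={A,D,F,G} → run G
t=19: ready={A,D,F,G} → run G
t=20: ready={A,D,F} → run A
t=21: ready={A,D,F} → run A
t=22: ready={A,D,F} → run A
t=23: ready={A,D,F} → run A
t=24: ready={A,D,F} → run A
t=25: ready={A,D,F} → run A
t=26: ready={A,D,F} → run A
t=27: ready={D,F} → run F
t=28: ready={D,F} → run F
t=29: ready={D,F} → run F
t=30: ready={D,F} → run F
t=31: ready={D,F} → run F
t=32: ready={D,F} → run F
t=33: ready={D,F} → run F
t=34: ready={D,F} → run F
t=35: ready={D} → run D
t=36: ready={D} → run D
t=37: ready={D} → run D
t=38: (idle)
t=39: (idle)
t=40: (idle)
t=41: (idle)
t=42: (idle)

completion order = B, E, H, C, G, A, F, D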